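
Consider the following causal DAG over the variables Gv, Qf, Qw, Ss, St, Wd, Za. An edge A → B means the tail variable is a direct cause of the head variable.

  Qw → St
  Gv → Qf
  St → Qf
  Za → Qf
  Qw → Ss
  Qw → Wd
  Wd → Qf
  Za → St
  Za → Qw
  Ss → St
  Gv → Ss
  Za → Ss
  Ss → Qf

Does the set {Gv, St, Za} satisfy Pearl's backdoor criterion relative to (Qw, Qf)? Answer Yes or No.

No

Backdoor paths from Qw to Qf (paths whose first edge points into Qw):
  P1: Qw <- Za -> Ss <- Gv -> Qf
  P2: Qw <- Za -> Ss -> St -> Qf
  P3: Qw <- Za -> Ss -> Qf
  P4: Qw <- Za -> St <- Ss <- Gv -> Qf
  P5: Qw <- Za -> St <- Ss -> Qf
  P6: Qw <- Za -> St -> Qf
  P7: Qw <- Za -> Qf
Condition 1 (no descendant of Qw in the set): FAILS — St is a descendant of Qw.
Condition 2 (every backdoor path blocked by {Gv, St, Za}):
  P1: blocked at fork node Za ∈ conditioning set.
  P2: blocked at fork node Za ∈ conditioning set.
  P3: blocked at fork node Za ∈ conditioning set.
  P4: blocked at fork node Za ∈ conditioning set.
  P5: blocked at fork node Za ∈ conditioning set.
  P6: blocked at fork node Za ∈ conditioning set.
  P7: blocked at fork node Za ∈ conditioning set.
{Gv, St, Za} does not satisfy the backdoor criterion.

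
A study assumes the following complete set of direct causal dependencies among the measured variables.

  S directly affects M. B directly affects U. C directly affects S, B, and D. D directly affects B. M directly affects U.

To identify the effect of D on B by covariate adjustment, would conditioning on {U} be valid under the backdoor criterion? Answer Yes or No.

Backdoor paths from D to B (paths whose first edge points into D):
  P1: D <- C -> S -> M -> U <- B
  P2: D <- C -> B
Condition 1 (no descendant of D in the set): FAILS — U is a descendant of D.
Condition 2 (every backdoor path blocked by {U}):
  P1: open — collider(s) U are conditioned on (or have a conditioned descendant) and no non-collider on the path is in the set.
  P2: open — no interior node is in the conditioning set.
{U} does not satisfy the backdoor criterion.

No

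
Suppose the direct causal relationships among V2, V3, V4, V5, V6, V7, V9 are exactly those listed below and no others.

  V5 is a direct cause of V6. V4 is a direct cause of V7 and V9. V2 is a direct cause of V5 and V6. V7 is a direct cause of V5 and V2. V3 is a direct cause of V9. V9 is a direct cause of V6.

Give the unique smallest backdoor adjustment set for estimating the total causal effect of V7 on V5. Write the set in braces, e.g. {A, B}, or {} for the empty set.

{}

Variables eligible for adjustment (non-descendants of V7, excluding V7 and V5): {V3, V4, V9}.
Backdoor paths from V7 to V5:
  P1: V7 <- V4 -> V9 -> V6 <- V2 -> V5
  P2: V7 <- V4 -> V9 -> V6 <- V5
Each backdoor path contains an unconditioned collider, so every path is already blocked with the empty conditioning set:
  P1: blocked at collider V6 (neither it nor any descendant is in the conditioning set).
  P2: blocked at collider V6 (neither it nor any descendant is in the conditioning set).
The empty set is therefore the unique smallest valid set.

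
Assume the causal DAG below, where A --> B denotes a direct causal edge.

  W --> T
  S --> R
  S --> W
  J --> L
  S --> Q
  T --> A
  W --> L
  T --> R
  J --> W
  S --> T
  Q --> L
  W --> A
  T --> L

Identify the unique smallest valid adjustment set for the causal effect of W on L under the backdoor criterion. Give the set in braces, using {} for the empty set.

{J, S}

Variables eligible for adjustment (non-descendants of W, excluding W and L): {J, Q, S}.
Backdoor paths from W to L:
  P1: W <- S -> T -> L
  P2: W <- S -> Q -> L
  P3: W <- S -> R <- T -> L
  P4: W <- J -> L
The empty set is not sufficient: P1 (W <- S -> T -> L) has no collider blocking it and no conditioned non-collider, so it is open.
Try {J, S}:
  P1: blocked at fork node S ∈ conditioning set.
  P2: blocked at fork node S ∈ conditioning set.
  P3: blocked at fork node S ∈ conditioning set.
  P4: blocked at fork node J ∈ conditioning set.
{J, S} contains no descendant of W and blocks every backdoor path.
Every element of {J, S} is needed (dropping J leaves P4 open; dropping S leaves P1 open), so no proper subset is valid.
Among all size-2 subsets of the eligible variables, only {J, S} blocks every backdoor path, so it is the unique smallest valid adjustment set.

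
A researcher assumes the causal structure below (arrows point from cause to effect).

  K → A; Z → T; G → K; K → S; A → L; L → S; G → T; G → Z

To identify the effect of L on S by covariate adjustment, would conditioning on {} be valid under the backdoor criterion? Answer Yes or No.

Backdoor paths from L to S (paths whose first edge points into L):
  P1: L <- A <- K -> S
Condition 1 (no descendant of L in the set): holds — descendants of L are {S}; none are in {}.
Condition 2 (every backdoor path blocked by {}):
  P1: open — no interior node is in the conditioning set.
{} does not satisfy the backdoor criterion.

No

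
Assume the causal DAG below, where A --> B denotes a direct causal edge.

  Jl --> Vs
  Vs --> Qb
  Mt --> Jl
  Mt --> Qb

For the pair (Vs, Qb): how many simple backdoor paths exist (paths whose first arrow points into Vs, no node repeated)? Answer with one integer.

1

A backdoor path from Vs to Qb is any simple undirected path whose first edge points into Vs (i.e. leaves Vs via a parent).
Parents of Vs: {Jl}.
Enumerating:
  P1: Vs <- Jl <- Mt -> Qb
That exhausts the simple backdoor paths. Count: 1.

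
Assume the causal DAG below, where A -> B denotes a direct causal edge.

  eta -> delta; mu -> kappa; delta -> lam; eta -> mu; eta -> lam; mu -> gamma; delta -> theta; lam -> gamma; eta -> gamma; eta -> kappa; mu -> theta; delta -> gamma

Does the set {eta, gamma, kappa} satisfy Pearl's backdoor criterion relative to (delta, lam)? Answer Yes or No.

No

Backdoor paths from delta to lam (paths whose first edge points into delta):
  P1: delta <- eta -> mu -> gamma <- lam
  P2: delta <- eta -> lam
  P3: delta <- eta -> kappa <- mu -> gamma <- lam
  P4: delta <- eta -> gamma <- lam
Condition 1 (no descendant of delta in the set): FAILS — gamma is a descendant of delta.
Condition 2 (every backdoor path blocked by {eta, gamma, kappa}):
  P1: blocked at fork node eta ∈ conditioning set.
  P2: blocked at fork node eta ∈ conditioning set.
  P3: blocked at fork node eta ∈ conditioning set.
  P4: blocked at fork node eta ∈ conditioning set.
{eta, gamma, kappa} does not satisfy the backdoor criterion.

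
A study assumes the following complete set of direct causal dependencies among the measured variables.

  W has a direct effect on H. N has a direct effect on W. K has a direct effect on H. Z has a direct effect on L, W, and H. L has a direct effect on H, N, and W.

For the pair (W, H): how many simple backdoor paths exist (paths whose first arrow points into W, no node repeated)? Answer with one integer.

6

A backdoor path from W to H is any simple undirected path whose first edge points into W (i.e. leaves W via a parent).
Parents of W: {L, N, Z}.
Enumerating:
  P1: W <- Z -> L -> H
  P2: W <- Z -> H
  P3: W <- L <- Z -> H
  P4: W <- L -> H
  P5: W <- N <- L <- Z -> H
  P6: W <- N <- L -> H
That exhausts the simple backdoor paths. Count: 6.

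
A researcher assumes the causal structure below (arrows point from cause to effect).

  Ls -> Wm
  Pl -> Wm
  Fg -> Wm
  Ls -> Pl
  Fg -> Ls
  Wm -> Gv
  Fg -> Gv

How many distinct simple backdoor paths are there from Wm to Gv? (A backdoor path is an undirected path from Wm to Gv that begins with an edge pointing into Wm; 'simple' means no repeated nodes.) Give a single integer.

3

A backdoor path from Wm to Gv is any simple undirected path whose first edge points into Wm (i.e. leaves Wm via a parent).
Parents of Wm: {Fg, Ls, Pl}.
Enumerating:
  P1: Wm <- Fg -> Gv
  P2: Wm <- Ls <- Fg -> Gv
  P3: Wm <- Pl <- Ls <- Fg -> Gv
That exhausts the simple backdoor paths. Count: 3.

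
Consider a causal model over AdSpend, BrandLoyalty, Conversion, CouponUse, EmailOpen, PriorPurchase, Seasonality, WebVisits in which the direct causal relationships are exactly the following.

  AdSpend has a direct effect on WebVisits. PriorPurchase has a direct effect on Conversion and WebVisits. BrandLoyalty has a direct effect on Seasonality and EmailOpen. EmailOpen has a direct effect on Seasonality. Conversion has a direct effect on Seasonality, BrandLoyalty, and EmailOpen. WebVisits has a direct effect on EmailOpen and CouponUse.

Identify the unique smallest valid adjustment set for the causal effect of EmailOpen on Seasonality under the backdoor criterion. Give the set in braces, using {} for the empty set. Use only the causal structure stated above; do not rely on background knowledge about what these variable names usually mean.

Variables eligible for adjustment (non-descendants of EmailOpen, excluding EmailOpen and Seasonality): {AdSpend, BrandLoyalty, Conversion, CouponUse, PriorPurchase, WebVisits}.
Backdoor paths from EmailOpen to Seasonality:
  P1: EmailOpen <- Conversion -> BrandLoyalty -> Seasonality
  P2: EmailOpen <- Conversion -> Seasonality
  P3: EmailOpen <- WebVisits <- PriorPurchase -> Conversion -> BrandLoyalty -> Seasonality
  P4: EmailOpen <- WebVisits <- PriorPurchase -> Conversion -> Seasonality
  P5: EmailOpen <- BrandLoyalty <- Conversion -> Seasonality
  P6: EmailOpen <- BrandLoyalty -> Seasonality
The empty set is not sufficient: P1 (EmailOpen <- Conversion -> BrandLoyalty -> Seasonality) has no collider blocking it and no conditioned non-collider, so it is open.
Try {BrandLoyalty, Conversion}:
  P1: blocked at fork node Conversion ∈ conditioning set.
  P2: blocked at fork node Conversion ∈ conditioning set.
  P3: blocked at chain node Conversion ∈ conditioning set.
  P4: blocked at chain node Conversion ∈ conditioning set.
  P5: blocked at chain node BrandLoyalty ∈ conditioning set.
  P6: blocked at fork node BrandLoyalty ∈ conditioning set.
{BrandLoyalty, Conversion} contains no descendant of EmailOpen and blocks every backdoor path.
Every element of {BrandLoyalty, Conversion} is needed (dropping BrandLoyalty leaves P6 open; dropping Conversion leaves P2 open), so no proper subset is valid.
Among all size-2 subsets of the eligible variables, only {BrandLoyalty, Conversion} blocks every backdoor path, so it is the unique smallest valid adjustment set.

{BrandLoyalty, Conversion}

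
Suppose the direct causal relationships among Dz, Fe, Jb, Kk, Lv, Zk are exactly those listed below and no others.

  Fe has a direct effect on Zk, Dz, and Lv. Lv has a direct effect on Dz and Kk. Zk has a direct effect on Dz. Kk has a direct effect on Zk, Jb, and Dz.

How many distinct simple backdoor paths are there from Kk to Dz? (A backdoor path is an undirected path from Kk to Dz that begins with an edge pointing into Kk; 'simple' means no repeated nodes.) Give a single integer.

3

A backdoor path from Kk to Dz is any simple undirected path whose first edge points into Kk (i.e. leaves Kk via a parent).
Parents of Kk: {Lv}.
Enumerating:
  P1: Kk <- Lv <- Fe -> Zk -> Dz
  P2: Kk <- Lv <- Fe -> Dz
  P3: Kk <- Lv -> Dz
That exhausts the simple backdoor paths. Count: 3.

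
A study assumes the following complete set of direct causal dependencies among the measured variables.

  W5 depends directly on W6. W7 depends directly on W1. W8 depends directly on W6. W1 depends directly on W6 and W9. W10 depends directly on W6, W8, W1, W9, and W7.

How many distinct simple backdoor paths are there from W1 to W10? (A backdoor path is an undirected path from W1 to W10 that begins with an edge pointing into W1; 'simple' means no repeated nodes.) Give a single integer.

3

A backdoor path from W1 to W10 is any simple undirected path whose first edge points into W1 (i.e. leaves W1 via a parent).
Parents of W1: {W6, W9}.
Enumerating:
  P1: W1 <- W6 -> W8 -> W10
  P2: W1 <- W6 -> W10
  P3: W1 <- W9 -> W10
That exhausts the simple backdoor paths. Count: 3.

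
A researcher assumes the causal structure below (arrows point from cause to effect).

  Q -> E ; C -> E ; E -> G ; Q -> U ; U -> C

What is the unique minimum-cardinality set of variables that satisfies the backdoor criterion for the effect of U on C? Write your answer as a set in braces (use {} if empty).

{}

Variables eligible for adjustment (non-descendants of U, excluding U and C): {Q}.
Backdoor paths from U to C:
  P1: U <- Q -> E <- C
Each backdoor path contains an unconditioned collider, so every path is already blocked with the empty conditioning set:
  P1: blocked at collider E (neither it nor any descendant is in the conditioning set).
The empty set is therefore the unique smallest valid set.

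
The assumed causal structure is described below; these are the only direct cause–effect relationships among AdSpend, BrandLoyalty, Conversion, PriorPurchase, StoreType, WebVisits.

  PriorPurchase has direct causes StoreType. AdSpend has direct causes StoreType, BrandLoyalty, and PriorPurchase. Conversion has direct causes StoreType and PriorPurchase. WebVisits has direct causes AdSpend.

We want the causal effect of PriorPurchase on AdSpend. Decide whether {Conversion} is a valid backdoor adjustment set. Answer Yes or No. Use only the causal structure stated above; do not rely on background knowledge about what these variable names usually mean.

No

Backdoor paths from PriorPurchase to AdSpend (paths whose first edge points into PriorPurchase):
  P1: PriorPurchase <- StoreType -> AdSpend
Condition 1 (no descendant of PriorPurchase in the set): FAILS — Conversion is a descendant of PriorPurchase.
Condition 2 (every backdoor path blocked by {Conversion}):
  P1: open — no interior node is in the conditioning set.
{Conversion} does not satisfy the backdoor criterion.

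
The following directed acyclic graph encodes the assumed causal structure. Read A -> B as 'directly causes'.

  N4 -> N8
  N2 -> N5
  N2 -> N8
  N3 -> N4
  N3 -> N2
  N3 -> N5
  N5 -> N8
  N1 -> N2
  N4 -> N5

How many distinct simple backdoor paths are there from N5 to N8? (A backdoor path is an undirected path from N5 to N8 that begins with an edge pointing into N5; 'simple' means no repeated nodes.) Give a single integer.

6

A backdoor path from N5 to N8 is any simple undirected path whose first edge points into N5 (i.e. leaves N5 via a parent).
Parents of N5: {N2, N3, N4}.
Enumerating:
  P1: N5 <- N3 -> N4 -> N8
  P2: N5 <- N3 -> N2 -> N8
  P3: N5 <- N4 <- N3 -> N2 -> N8
  P4: N5 <- N4 -> N8
  P5: N5 <- N2 <- N3 -> N4 -> N8
  P6: N5 <- N2 -> N8
That exhausts the simple backdoor paths. Count: 6.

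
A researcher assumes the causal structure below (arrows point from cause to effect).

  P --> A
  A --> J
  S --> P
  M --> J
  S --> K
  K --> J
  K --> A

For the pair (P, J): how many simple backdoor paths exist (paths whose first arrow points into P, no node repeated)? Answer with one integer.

2

A backdoor path from P to J is any simple undirected path whose first edge points into P (i.e. leaves P via a parent).
Parents of P: {S}.
Enumerating:
  P1: P <- S -> K -> A -> J
  P2: P <- S -> K -> J
That exhausts the simple backdoor paths. Count: 2.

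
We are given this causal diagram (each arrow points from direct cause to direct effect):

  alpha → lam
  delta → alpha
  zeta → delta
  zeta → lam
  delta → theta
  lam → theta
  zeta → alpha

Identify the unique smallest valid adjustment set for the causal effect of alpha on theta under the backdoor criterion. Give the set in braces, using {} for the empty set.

Variables eligible for adjustment (non-descendants of alpha, excluding alpha and theta): {delta, zeta}.
Backdoor paths from alpha to theta:
  P1: alpha <- zeta -> delta -> theta
  P2: alpha <- zeta -> lam -> theta
  P3: alpha <- delta <- zeta -> lam -> theta
  P4: alpha <- delta -> theta
The empty set is not sufficient: P1 (alpha <- zeta -> delta -> theta) has no collider blocking it and no conditioned non-collider, so it is open.
Try {delta, zeta}:
  P1: blocked at fork node zeta ∈ conditioning set.
  P2: blocked at fork node zeta ∈ conditioning set.
  P3: blocked at chain node delta ∈ conditioning set.
  P4: blocked at fork node delta ∈ conditioning set.
{delta, zeta} contains no descendant of alpha and blocks every backdoor path.
Every element of {delta, zeta} is needed (dropping delta leaves P4 open; dropping zeta leaves P2 open), so no proper subset is valid.
Among all size-2 subsets of the eligible variables, only {delta, zeta} blocks every backdoor path, so it is the unique smallest valid adjustment set.

{delta, zeta}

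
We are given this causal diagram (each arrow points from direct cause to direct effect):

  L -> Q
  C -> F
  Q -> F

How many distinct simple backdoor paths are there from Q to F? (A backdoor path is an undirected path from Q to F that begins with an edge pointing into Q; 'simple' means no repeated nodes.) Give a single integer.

0

A backdoor path from Q to F is any simple undirected path whose first edge points into Q (i.e. leaves Q via a parent).
Parents of Q: {L}.
No simple path from any parent of Q reaches F without revisiting Q, so there are no backdoor paths.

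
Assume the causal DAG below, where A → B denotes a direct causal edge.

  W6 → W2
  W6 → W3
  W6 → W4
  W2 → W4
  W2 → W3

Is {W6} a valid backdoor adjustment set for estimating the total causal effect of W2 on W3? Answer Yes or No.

Backdoor paths from W2 to W3 (paths whose first edge points into W2):
  P1: W2 <- W6 -> W3
Condition 1 (no descendant of W2 in the set): holds — descendants of W2 are {W3, W4}; none are in {W6}.
Condition 2 (every backdoor path blocked by {W6}):
  P1: blocked at fork node W6 ∈ conditioning set.
{W6} satisfies the backdoor criterion.

Yes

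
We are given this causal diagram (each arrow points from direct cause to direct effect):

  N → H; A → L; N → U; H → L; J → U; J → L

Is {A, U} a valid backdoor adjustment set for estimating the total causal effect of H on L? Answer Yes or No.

No

Backdoor paths from H to L (paths whose first edge points into H):
  P1: H <- N -> U <- J -> L
Condition 1 (no descendant of H in the set): holds — descendants of H are {L}; none are in {A, U}.
Condition 2 (every backdoor path blocked by {A, U}):
  P1: open — collider(s) U are conditioned on (or have a conditioned descendant) and no non-collider on the path is in the set.
{A, U} does not satisfy the backdoor criterion.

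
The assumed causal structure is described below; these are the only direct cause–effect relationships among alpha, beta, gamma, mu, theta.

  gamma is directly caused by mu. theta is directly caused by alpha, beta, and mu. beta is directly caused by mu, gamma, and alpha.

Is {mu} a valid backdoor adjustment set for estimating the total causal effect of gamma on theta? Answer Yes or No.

Backdoor paths from gamma to theta (paths whose first edge points into gamma):
  P1: gamma <- mu -> beta <- alpha -> theta
  P2: gamma <- mu -> beta -> theta
  P3: gamma <- mu -> theta
Condition 1 (no descendant of gamma in the set): holds — descendants of gamma are {beta, theta}; none are in {mu}.
Condition 2 (every backdoor path blocked by {mu}):
  P1: blocked at fork node mu ∈ conditioning set.
  P2: blocked at fork node mu ∈ conditioning set.
  P3: blocked at fork node mu ∈ conditioning set.
{mu} satisfies the backdoor criterion.

Yes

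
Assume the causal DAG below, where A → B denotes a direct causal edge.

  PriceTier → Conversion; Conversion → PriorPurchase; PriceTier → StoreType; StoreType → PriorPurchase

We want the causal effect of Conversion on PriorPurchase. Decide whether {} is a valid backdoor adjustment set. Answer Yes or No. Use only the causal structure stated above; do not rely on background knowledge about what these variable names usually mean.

No

Backdoor paths from Conversion to PriorPurchase (paths whose first edge points into Conversion):
  P1: Conversion <- PriceTier -> StoreType -> PriorPurchase
Condition 1 (no descendant of Conversion in the set): holds — descendants of Conversion are {PriorPurchase}; none are in {}.
Condition 2 (every backdoor path blocked by {}):
  P1: open — no interior node is in the conditioning set.
{} does not satisfy the backdoor criterion.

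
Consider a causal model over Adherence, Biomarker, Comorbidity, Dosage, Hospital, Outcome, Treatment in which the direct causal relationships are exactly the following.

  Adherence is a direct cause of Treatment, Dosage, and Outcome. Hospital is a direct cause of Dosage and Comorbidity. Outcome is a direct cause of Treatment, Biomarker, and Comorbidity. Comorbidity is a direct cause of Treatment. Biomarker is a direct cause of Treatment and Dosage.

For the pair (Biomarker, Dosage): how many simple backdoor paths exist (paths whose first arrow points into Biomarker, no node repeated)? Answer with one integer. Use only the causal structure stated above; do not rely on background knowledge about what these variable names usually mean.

A backdoor path from Biomarker to Dosage is any simple undirected path whose first edge points into Biomarker (i.e. leaves Biomarker via a parent).
Parents of Biomarker: {Outcome}.
Enumerating:
  P1: Biomarker <- Outcome <- Adherence -> Dosage
  P2: Biomarker <- Outcome <- Adherence -> Treatment <- Comorbidity <- Hospital -> Dosage
  P3: Biomarker <- Outcome -> Comorbidity <- Hospital -> Dosage
  P4: Biomarker <- Outcome -> Comorbidity -> Treatment <- Adherence -> Dosage
  P5: Biomarker <- Outcome -> Treatment <- Adherence -> Dosage
  P6: Biomarker <- Outcome -> Treatment <- Comorbidity <- Hospital -> Dosage
That exhausts the simple backdoor paths. Count: 6.

6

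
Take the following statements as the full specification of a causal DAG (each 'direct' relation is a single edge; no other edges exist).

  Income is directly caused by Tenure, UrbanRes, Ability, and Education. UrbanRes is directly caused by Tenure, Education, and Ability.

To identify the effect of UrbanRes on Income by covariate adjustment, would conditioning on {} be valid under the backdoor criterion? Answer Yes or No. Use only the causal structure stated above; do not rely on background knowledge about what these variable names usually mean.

No

Backdoor paths from UrbanRes to Income (paths whose first edge points into UrbanRes):
  P1: UrbanRes <- Education -> Income
  P2: UrbanRes <- Ability -> Income
  P3: UrbanRes <- Tenure -> Income
Condition 1 (no descendant of UrbanRes in the set): holds — descendants of UrbanRes are {Income}; none are in {}.
Condition 2 (every backdoor path blocked by {}):
  P1: open — no interior node is in the conditioning set.
  P2: open — no interior node is in the conditioning set.
  P3: open — no interior node is in the conditioning set.
{} does not satisfy the backdoor criterion.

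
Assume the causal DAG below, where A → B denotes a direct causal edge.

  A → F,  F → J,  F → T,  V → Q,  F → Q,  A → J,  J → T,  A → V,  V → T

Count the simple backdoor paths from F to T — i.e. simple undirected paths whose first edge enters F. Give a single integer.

2

A backdoor path from F to T is any simple undirected path whose first edge points into F (i.e. leaves F via a parent).
Parents of F: {A}.
Enumerating:
  P1: F <- A -> J -> T
  P2: F <- A -> V -> T
That exhausts the simple backdoor paths. Count: 2.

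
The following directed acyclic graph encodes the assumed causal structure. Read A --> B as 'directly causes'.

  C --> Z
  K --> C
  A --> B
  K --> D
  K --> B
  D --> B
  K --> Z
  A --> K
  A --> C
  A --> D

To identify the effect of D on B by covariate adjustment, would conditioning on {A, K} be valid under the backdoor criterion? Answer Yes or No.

Yes

Backdoor paths from D to B (paths whose first edge points into D):
  P1: D <- A -> K -> B
  P2: D <- A -> C <- K -> B
  P3: D <- A -> C -> Z <- K -> B
  P4: D <- A -> B
  P5: D <- K <- A -> B
  P6: D <- K -> C <- A -> B
  P7: D <- K -> Z <- C <- A -> B
  P8: D <- K -> B
Condition 1 (no descendant of D in the set): holds — descendants of D are {B}; none are in {A, K}.
Condition 2 (every backdoor path blocked by {A, K}):
  P1: blocked at fork node A ∈ conditioning set.
  P2: blocked at fork node A ∈ conditioning set.
  P3: blocked at fork node A ∈ conditioning set.
  P4: blocked at fork node A ∈ conditioning set.
  P5: blocked at chain node K ∈ conditioning set.
  P6: blocked at fork node K ∈ conditioning set.
  P7: blocked at fork node K ∈ conditioning set.
  P8: blocked at fork node K ∈ conditioning set.
{A, K} satisfies the backdoor criterion.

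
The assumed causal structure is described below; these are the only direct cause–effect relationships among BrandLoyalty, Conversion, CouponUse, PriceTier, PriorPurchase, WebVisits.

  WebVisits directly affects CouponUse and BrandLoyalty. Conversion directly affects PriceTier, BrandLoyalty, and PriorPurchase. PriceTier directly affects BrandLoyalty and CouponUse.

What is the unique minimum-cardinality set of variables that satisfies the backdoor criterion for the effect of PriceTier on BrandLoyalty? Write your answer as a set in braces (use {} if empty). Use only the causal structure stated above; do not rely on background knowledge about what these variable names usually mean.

Variables eligible for adjustment (non-descendants of PriceTier, excluding PriceTier and BrandLoyalty): {Conversion, PriorPurchase, WebVisits}.
Backdoor paths from PriceTier to BrandLoyalty:
  P1: PriceTier <- Conversion -> BrandLoyalty
The empty set is not sufficient: P1 (PriceTier <- Conversion -> BrandLoyalty) has no collider blocking it and no conditioned non-collider, so it is open.
Try {Conversion}:
  P1: blocked at fork node Conversion ∈ conditioning set.
{Conversion} contains no descendant of PriceTier and blocks every backdoor path.
No other singleton works — e.g. {WebVisits} leaves P1 open — so {Conversion} is the unique smallest valid adjustment set.

{Conversion}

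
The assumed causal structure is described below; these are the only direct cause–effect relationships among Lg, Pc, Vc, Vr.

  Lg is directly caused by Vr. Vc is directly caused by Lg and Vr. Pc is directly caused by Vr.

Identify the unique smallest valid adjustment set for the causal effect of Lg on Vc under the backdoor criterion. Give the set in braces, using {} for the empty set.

Variables eligible for adjustment (non-descendants of Lg, excluding Lg and Vc): {Pc, Vr}.
Backdoor paths from Lg to Vc:
  P1: Lg <- Vr -> Vc
The empty set is not sufficient: P1 (Lg <- Vr -> Vc) has no collider blocking it and no conditioned non-collider, so it is open.
Try {Vr}:
  P1: blocked at fork node Vr ∈ conditioning set.
{Vr} contains no descendant of Lg and blocks every backdoor path.
No other singleton works — e.g. {Pc} leaves P1 open — so {Vr} is the unique smallest valid adjustment set.

{Vr}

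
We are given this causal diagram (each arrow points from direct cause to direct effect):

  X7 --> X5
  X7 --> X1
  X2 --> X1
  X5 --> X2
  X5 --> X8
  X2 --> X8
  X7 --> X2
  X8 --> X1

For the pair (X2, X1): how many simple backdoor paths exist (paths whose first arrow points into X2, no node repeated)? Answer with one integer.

4

A backdoor path from X2 to X1 is any simple undirected path whose first edge points into X2 (i.e. leaves X2 via a parent).
Parents of X2: {X5, X7}.
Enumerating:
  P1: X2 <- X7 -> X5 -> X8 -> X1
  P2: X2 <- X7 -> X1
  P3: X2 <- X5 <- X7 -> X1
  P4: X2 <- X5 -> X8 -> X1
That exhausts the simple backdoor paths. Count: 4.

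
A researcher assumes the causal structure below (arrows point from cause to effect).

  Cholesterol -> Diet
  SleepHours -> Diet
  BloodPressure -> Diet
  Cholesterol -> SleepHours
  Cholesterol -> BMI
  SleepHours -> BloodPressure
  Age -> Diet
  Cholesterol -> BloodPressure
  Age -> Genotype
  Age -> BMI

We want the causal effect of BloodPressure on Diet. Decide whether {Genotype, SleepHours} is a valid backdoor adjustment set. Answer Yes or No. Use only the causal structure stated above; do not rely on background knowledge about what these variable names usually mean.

No

Backdoor paths from BloodPressure to Diet (paths whose first edge points into BloodPressure):
  P1: BloodPressure <- Cholesterol -> SleepHours -> Diet
  P2: BloodPressure <- Cholesterol -> BMI <- Age -> Diet
  P3: BloodPressure <- Cholesterol -> Diet
  P4: BloodPressure <- SleepHours <- Cholesterol -> BMI <- Age -> Diet
  P5: BloodPressure <- SleepHours <- Cholesterol -> Diet
  P6: BloodPressure <- SleepHours -> Diet
Condition 1 (no descendant of BloodPressure in the set): holds — descendants of BloodPressure are {Diet}; none are in {Genotype, SleepHours}.
Condition 2 (every backdoor path blocked by {Genotype, SleepHours}):
  P1: blocked at chain node SleepHours ∈ conditioning set.
  P2: blocked at collider BMI (neither it nor any descendant is in the conditioning set).
  P3: open — no interior node is in the conditioning set.
  P4: blocked at chain node SleepHours ∈ conditioning set.
  P5: blocked at chain node SleepHours ∈ conditioning set.
  P6: blocked at fork node SleepHours ∈ conditioning set.
{Genotype, SleepHours} does not satisfy the backdoor criterion.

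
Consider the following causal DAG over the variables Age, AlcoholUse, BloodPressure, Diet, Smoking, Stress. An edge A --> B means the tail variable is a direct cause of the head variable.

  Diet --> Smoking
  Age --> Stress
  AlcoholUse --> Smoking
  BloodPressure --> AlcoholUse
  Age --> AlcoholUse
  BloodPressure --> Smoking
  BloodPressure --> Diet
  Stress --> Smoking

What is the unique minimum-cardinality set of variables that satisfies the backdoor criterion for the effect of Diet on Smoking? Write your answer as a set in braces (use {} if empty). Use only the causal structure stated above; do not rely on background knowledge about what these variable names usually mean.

{BloodPressure}

Variables eligible for adjustment (non-descendants of Diet, excluding Diet and Smoking): {Age, AlcoholUse, BloodPressure, Stress}.
Backdoor paths from Diet to Smoking:
  P1: Diet <- BloodPressure -> AlcoholUse <- Age -> Stress -> Smoking
  P2: Diet <- BloodPressure -> AlcoholUse -> Smoking
  P3: Diet <- BloodPressure -> Smoking
The empty set is not sufficient: P2 (Diet <- BloodPressure -> AlcoholUse -> Smoking) has no collider blocking it and no conditioned non-collider, so it is open.
Try {BloodPressure}:
  P1: blocked at fork node BloodPressure ∈ conditioning set.
  P2: blocked at fork node BloodPressure ∈ conditioning set.
  P3: blocked at fork node BloodPressure ∈ conditioning set.
{BloodPressure} contains no descendant of Diet and blocks every backdoor path.
No other singleton works — e.g. {Age} leaves P2 open — so {BloodPressure} is the unique smallest valid adjustment set.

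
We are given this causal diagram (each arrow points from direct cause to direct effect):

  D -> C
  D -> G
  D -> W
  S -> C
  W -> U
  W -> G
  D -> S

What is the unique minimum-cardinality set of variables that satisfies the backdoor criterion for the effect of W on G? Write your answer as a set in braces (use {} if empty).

Variables eligible for adjustment (non-descendants of W, excluding W and G): {C, D, S}.
Backdoor paths from W to G:
  P1: W <- D -> G
The empty set is not sufficient: P1 (W <- D -> G) has no collider blocking it and no conditioned non-collider, so it is open.
Try {D}:
  P1: blocked at fork node D ∈ conditioning set.
{D} contains no descendant of W and blocks every backdoor path.
No other singleton works — e.g. {S} leaves P1 open — so {D} is the unique smallest valid adjustment set.

{D}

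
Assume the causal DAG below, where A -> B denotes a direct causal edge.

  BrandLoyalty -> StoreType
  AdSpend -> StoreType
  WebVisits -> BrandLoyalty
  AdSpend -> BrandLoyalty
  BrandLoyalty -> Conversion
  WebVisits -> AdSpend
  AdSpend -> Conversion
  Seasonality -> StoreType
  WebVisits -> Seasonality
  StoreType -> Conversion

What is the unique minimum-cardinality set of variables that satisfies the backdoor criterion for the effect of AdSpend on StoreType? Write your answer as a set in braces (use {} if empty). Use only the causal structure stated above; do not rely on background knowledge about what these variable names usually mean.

{WebVisits}

Variables eligible for adjustment (non-descendants of AdSpend, excluding AdSpend and StoreType): {Seasonality, WebVisits}.
Backdoor paths from AdSpend to StoreType:
  P1: AdSpend <- WebVisits -> BrandLoyalty -> StoreType
  P2: AdSpend <- WebVisits -> BrandLoyalty -> Conversion <- StoreType
  P3: AdSpend <- WebVisits -> Seasonality -> StoreType
The empty set is not sufficient: P1 (AdSpend <- WebVisits -> BrandLoyalty -> StoreType) has no collider blocking it and no conditioned non-collider, so it is open.
Try {WebVisits}:
  P1: blocked at fork node WebVisits ∈ conditioning set.
  P2: blocked at fork node WebVisits ∈ conditioning set.
  P3: blocked at fork node WebVisits ∈ conditioning set.
{WebVisits} contains no descendant of AdSpend and blocks every backdoor path.
No other singleton works — e.g. {Seasonality} leaves P1 open — so {WebVisits} is the unique smallest valid adjustment set.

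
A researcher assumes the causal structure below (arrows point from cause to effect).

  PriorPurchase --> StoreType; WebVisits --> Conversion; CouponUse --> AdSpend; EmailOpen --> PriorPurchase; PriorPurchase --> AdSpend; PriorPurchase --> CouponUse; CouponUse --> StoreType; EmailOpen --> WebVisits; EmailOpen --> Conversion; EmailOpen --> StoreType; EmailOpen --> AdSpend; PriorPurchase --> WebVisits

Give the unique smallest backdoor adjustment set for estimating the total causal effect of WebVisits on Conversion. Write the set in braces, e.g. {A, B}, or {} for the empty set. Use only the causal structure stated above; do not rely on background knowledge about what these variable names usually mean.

Variables eligible for adjustment (non-descendants of WebVisits, excluding WebVisits and Conversion): {AdSpend, CouponUse, EmailOpen, PriorPurchase, StoreType}.
Backdoor paths from WebVisits to Conversion:
  P1: WebVisits <- EmailOpen -> Conversion
  P2: WebVisits <- PriorPurchase <- EmailOpen -> Conversion
  P3: WebVisits <- PriorPurchase -> CouponUse -> AdSpend <- EmailOpen -> Conversion
  P4: WebVisits <- PriorPurchase -> CouponUse -> StoreType <- EmailOpen -> Conversion
  P5: WebVisits <- PriorPurchase -> AdSpend <- EmailOpen -> Conversion
  P6: WebVisits <- PriorPurchase -> AdSpend <- CouponUse -> StoreType <- EmailOpen -> Conversion
  P7: WebVisits <- PriorPurchase -> StoreType <- EmailOpen -> Conversion
  P8: WebVisits <- PriorPurchase -> StoreType <- CouponUse -> AdSpend <- EmailOpen -> Conversion
The empty set is not sufficient: P1 (WebVisits <- EmailOpen -> Conversion) has no collider blocking it and no conditioned non-collider, so it is open.
Try {EmailOpen}:
  P1: blocked at fork node EmailOpen ∈ conditioning set.
  P2: blocked at fork node EmailOpen ∈ conditioning set.
  P3: blocked at collider AdSpend (neither it nor any descendant is in the conditioning set).
  P4: blocked at collider StoreType (neither it nor any descendant is in the conditioning set).
  P5: blocked at collider AdSpend (neither it nor any descendant is in the conditioning set).
  P6: blocked at collider AdSpend (neither it nor any descendant is in the conditioning set).
  P7: blocked at collider StoreType (neither it nor any descendant is in the conditioning set).
  P8: blocked at collider StoreType (neither it nor any descendant is in the conditioning set).
{EmailOpen} contains no descendant of WebVisits and blocks every backdoor path.
No other singleton works — e.g. {PriorPurchase} leaves P1 open — so {EmailOpen} is the unique smallest valid adjustment set.

{EmailOpen}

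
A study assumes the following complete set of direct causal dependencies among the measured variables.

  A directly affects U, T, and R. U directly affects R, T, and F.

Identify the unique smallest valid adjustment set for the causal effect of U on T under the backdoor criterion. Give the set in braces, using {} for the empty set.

{A}

Variables eligible for adjustment (non-descendants of U, excluding U and T): {A}.
Backdoor paths from U to T:
  P1: U <- A -> T
The empty set is not sufficient: P1 (U <- A -> T) has no collider blocking it and no conditioned non-collider, so it is open.
Try {A}:
  P1: blocked at fork node A ∈ conditioning set.
{A} contains no descendant of U and blocks every backdoor path.
{A} is the unique smallest valid adjustment set.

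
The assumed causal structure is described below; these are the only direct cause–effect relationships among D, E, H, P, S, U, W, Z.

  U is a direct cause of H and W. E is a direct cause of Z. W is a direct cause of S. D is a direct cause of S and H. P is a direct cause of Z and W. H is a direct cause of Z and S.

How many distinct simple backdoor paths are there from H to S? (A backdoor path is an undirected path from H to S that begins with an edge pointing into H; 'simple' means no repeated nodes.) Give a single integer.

2

A backdoor path from H to S is any simple undirected path whose first edge points into H (i.e. leaves H via a parent).
Parents of H: {D, U}.
Enumerating:
  P1: H <- D -> S
  P2: H <- U -> W -> S
That exhausts the simple backdoor paths. Count: 2.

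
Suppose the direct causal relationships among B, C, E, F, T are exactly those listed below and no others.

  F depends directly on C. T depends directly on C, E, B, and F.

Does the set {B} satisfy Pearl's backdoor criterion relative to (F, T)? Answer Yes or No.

No

Backdoor paths from F to T (paths whose first edge points into F):
  P1: F <- C -> T
Condition 1 (no descendant of F in the set): holds — descendants of F are {T}; none are in {B}.
Condition 2 (every backdoor path blocked by {B}):
  P1: open — no interior node is in the conditioning set.
{B} does not satisfy the backdoor criterion.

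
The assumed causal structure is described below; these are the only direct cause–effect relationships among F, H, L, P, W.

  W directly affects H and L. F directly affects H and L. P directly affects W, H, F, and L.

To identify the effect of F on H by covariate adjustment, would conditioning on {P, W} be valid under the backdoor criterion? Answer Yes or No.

Yes

Backdoor paths from F to H (paths whose first edge points into F):
  P1: F <- P -> W -> H
  P2: F <- P -> L <- W -> H
  P3: F <- P -> H
Condition 1 (no descendant of F in the set): holds — descendants of F are {H, L}; none are in {P, W}.
Condition 2 (every backdoor path blocked by {P, W}):
  P1: blocked at fork node P ∈ conditioning set.
  P2: blocked at fork node P ∈ conditioning set.
  P3: blocked at fork node P ∈ conditioning set.
{P, W} satisfies the backdoor criterion.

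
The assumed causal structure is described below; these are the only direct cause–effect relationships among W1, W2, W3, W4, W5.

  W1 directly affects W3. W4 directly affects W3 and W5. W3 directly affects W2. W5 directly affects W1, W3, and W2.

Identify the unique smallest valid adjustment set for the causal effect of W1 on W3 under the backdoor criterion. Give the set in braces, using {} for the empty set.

Variables eligible for adjustment (non-descendants of W1, excluding W1 and W3): {W4, W5}.
Backdoor paths from W1 to W3:
  P1: W1 <- W5 <- W4 -> W3
  P2: W1 <- W5 -> W3
  P3: W1 <- W5 -> W2 <- W3
The empty set is not sufficient: P1 (W1 <- W5 <- W4 -> W3) has no collider blocking it and no conditioned non-collider, so it is open.
Try {W5}:
  P1: blocked at chain node W5 ∈ conditioning set.
  P2: blocked at fork node W5 ∈ conditioning set.
  P3: blocked at fork node W5 ∈ conditioning set.
{W5} contains no descendant of W1 and blocks every backdoor path.
No other singleton works — e.g. {W4} leaves P2 open — so {W5} is the unique smallest valid adjustment set.

{W5}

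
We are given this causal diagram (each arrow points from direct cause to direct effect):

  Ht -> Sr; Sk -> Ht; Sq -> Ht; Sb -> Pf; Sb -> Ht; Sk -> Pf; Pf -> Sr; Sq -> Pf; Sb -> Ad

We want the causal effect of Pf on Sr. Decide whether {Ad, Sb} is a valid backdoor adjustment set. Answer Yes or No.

Backdoor paths from Pf to Sr (paths whose first edge points into Pf):
  P1: Pf <- Sq -> Ht -> Sr
  P2: Pf <- Sb -> Ht -> Sr
  P3: Pf <- Sk -> Ht -> Sr
Condition 1 (no descendant of Pf in the set): holds — descendants of Pf are {Sr}; none are in {Ad, Sb}.
Condition 2 (every backdoor path blocked by {Ad, Sb}):
  P1: open — no interior node is in the conditioning set.
  P2: blocked at fork node Sb ∈ conditioning set.
  P3: open — no interior node is in the conditioning set.
{Ad, Sb} does not satisfy the backdoor criterion.

No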